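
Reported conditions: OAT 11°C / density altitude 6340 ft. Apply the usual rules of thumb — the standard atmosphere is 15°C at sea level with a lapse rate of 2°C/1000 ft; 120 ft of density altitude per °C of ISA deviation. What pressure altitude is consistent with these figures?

DA = PA + 120 × (OAT − (15 − 2·PA/1000)) = PA + 120·OAT − 1800 + 0.24·PA = 1.24·PA + 120·OAT − 1800.
So 1.24·PA = 6340 − 120 × 11 + 1800 = 6820.
PA = 6820 / 1.24 = 5500 ft.

5500 ft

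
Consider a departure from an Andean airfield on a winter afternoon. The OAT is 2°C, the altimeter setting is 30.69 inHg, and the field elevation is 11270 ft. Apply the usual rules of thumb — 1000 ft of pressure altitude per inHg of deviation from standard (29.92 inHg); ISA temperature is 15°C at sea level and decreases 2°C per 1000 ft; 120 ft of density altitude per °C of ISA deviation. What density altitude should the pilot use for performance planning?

11460 ft

Pressure altitude = 11270 + (29.92 − 30.69) × 1000 = 11270 + (-770) = 10500 ft.
ISA temperature at 10500 ft = 15 − 2 × (10500/1000) = -6°C.
ISA deviation = 2 − (-6) = +8°C.
Density altitude = 10500 + 120 × (8) = 11460 ft.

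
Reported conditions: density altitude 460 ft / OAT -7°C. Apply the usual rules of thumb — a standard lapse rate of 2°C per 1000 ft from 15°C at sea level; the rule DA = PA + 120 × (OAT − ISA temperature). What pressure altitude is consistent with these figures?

DA = PA + 120 × (OAT − (15 − 2·PA/1000)) = PA + 120·OAT − 1800 + 0.24·PA = 1.24·PA + 120·OAT − 1800.
So 1.24·PA = 460 − 120 × (-7) + 1800 = 3100.
PA = 3100 / 1.24 = 2500 ft.

2500 ft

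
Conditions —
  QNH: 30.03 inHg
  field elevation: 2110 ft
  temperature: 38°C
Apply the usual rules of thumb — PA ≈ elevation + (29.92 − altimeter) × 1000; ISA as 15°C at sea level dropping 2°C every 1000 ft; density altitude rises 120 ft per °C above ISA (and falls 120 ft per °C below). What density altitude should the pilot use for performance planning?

Pressure altitude = 2110 + (29.92 − 30.03) × 1000 = 2110 + (-110) = 2000 ft.
ISA temperature at 2000 ft = 15 − 2 × (2000/1000) = 11°C.
ISA deviation = 38 − 11 = +27°C.
Density altitude = 2000 + 120 × (27) = 5240 ft.

5240 ft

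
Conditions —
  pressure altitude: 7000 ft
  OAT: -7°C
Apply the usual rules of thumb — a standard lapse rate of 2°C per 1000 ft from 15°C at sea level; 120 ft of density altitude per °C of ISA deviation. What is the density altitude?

6040 ft

ISA temperature at 7000 ft = 15 − 2 × (7000/1000) = 1°C.
ISA deviation = -7 − 1 = -8°C.
Density altitude = 7000 + 120 × (-8) = 7000 + (-960) = 6040 ft.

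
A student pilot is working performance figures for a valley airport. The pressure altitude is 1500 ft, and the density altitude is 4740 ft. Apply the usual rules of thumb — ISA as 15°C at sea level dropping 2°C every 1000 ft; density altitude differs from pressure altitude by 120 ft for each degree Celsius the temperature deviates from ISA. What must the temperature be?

39°C

Density altitude − pressure altitude = 4740 − 1500 = +3240 ft.
At 120 ft/°C that is an ISA deviation of 3240/120 = +27°C.
ISA temperature at 1500 ft = 15 − 2 × (1500/1000) = 12°C.
OAT = ISA + deviation = 12 + (+27) = 39°C.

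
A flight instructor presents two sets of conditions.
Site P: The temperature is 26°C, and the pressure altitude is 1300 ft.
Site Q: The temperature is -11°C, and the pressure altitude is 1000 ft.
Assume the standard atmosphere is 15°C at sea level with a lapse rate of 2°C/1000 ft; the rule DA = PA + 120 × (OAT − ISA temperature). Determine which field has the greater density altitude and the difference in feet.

Site P by 4812 ft

Site P: ISA temp = 12.4°C, deviation +13.6°C, DA = 1300 + 120 × 13.6 = 2932 ft.
Site Q: ISA temp = 13°C, deviation -24°C, DA = 1000 + 120 × (-24) = -1880 ft.
Site P is higher by 2932 − (-1880) = 4812 ft.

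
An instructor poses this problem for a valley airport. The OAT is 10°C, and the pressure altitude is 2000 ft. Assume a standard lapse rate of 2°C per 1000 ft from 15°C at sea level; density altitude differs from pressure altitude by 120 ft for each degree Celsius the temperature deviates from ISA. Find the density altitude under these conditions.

ISA temperature at 2000 ft = 15 − 2 × (2000/1000) = 11°C.
ISA deviation = 10 − 11 = -1°C.
Density altitude = 2000 + 120 × (-1) = 2000 + (-120) = 1880 ft.

1880 ft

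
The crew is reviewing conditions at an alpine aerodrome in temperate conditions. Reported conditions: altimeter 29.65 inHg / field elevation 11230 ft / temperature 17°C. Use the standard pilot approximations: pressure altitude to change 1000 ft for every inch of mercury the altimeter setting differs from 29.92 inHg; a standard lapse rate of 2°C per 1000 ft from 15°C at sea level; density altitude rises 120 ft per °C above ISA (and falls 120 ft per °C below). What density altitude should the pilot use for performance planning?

14500 ft

Pressure altitude = 11230 + (29.92 − 29.65) × 1000 = 11230 + (+270) = 11500 ft.
ISA temperature at 11500 ft = 15 − 2 × (11500/1000) = -8°C.
ISA deviation = 17 − (-8) = +25°C.
Density altitude = 11500 + 120 × (25) = 14500 ft.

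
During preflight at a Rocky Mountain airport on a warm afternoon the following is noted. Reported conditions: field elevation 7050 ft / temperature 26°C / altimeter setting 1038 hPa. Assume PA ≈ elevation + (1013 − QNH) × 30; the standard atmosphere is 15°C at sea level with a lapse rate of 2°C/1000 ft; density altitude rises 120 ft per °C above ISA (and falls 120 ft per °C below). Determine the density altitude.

9132 ft

Pressure altitude = 7050 + (1013 − 1038) × 30 = 7050 + (-750) = 6300 ft.
ISA temperature at 6300 ft = 15 − 2 × (6300/1000) = 2.4°C.
ISA deviation = 26 − 2.4 = +23.6°C.
Density altitude = 6300 + 120 × (23.6) = 9132 ft.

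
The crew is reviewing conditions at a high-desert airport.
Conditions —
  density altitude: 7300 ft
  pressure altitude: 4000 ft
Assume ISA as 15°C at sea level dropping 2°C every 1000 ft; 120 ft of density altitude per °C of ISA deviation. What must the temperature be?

Density altitude − pressure altitude = 7300 − 4000 = +3300 ft.
At 120 ft/°C that is an ISA deviation of 3300/120 = +27.5°C.
ISA temperature at 4000 ft = 15 − 2 × (4000/1000) = 7°C.
OAT = ISA + deviation = 7 + (+27.5) = 34.5°C.

34.5°C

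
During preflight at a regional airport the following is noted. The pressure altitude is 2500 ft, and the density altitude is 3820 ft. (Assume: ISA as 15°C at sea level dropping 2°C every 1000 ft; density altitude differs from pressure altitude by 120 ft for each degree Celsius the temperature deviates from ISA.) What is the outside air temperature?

21°C

Density altitude − pressure altitude = 3820 − 2500 = +1320 ft.
At 120 ft/°C that is an ISA deviation of 1320/120 = +11°C.
ISA temperature at 2500 ft = 15 − 2 × (2500/1000) = 10°C.
OAT = ISA + deviation = 10 + (+11) = 21°C.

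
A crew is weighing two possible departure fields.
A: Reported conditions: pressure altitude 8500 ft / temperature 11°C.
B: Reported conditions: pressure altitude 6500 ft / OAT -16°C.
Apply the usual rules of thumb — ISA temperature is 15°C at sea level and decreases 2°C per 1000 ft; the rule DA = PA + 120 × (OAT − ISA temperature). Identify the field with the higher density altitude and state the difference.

A by 5720 ft

A: ISA temp = -2°C, deviation +13°C, DA = 8500 + 120 × 13 = 10060 ft.
B: ISA temp = 2°C, deviation -18°C, DA = 6500 + 120 × (-18) = 4340 ft.
A is higher by 10060 − 4340 = 5720 ft.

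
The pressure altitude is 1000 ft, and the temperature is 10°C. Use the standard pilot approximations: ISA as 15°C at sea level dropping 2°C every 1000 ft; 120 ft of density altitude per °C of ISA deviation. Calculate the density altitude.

640 ft

ISA temperature at 1000 ft = 15 − 2 × (1000/1000) = 13°C.
ISA deviation = 10 − 13 = -3°C.
Density altitude = 1000 + 120 × (-3) = 1000 + (-360) = 640 ft.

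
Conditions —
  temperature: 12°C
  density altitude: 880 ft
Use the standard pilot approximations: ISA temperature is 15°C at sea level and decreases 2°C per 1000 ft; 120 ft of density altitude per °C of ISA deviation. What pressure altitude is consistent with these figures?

1000 ft

DA = PA + 120 × (OAT − (15 − 2·PA/1000)) = PA + 120·OAT − 1800 + 0.24·PA = 1.24·PA + 120·OAT − 1800.
So 1.24·PA = 880 − 120 × 12 + 1800 = 1240.
PA = 1240 / 1.24 = 1000 ft.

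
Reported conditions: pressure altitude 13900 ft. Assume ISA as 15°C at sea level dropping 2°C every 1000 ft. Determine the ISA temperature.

-12.8°C

ISA temperature = 15 − 2 × (13900/1000) = 15 − 27.8 = -12.8°C.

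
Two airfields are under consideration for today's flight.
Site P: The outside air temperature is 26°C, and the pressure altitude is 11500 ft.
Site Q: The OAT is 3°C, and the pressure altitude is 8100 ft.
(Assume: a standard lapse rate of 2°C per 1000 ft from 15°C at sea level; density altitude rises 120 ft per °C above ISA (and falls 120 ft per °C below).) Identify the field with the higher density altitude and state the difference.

Site P by 6976 ft

Site P: ISA temp = -8°C, deviation +34°C, DA = 11500 + 120 × 34 = 15580 ft.
Site Q: ISA temp = -1.2°C, deviation +4.2°C, DA = 8100 + 120 × 4.2 = 8604 ft.
Site P is higher by 15580 − 8604 = 6976 ft.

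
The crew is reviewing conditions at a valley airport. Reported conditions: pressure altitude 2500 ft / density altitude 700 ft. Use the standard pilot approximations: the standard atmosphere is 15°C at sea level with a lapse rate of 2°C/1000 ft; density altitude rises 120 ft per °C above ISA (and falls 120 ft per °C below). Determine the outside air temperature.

-5°C

Density altitude − pressure altitude = 700 − 2500 = -1800 ft.
At 120 ft/°C that is an ISA deviation of -1800/120 = -15°C.
ISA temperature at 2500 ft = 15 − 2 × (2500/1000) = 10°C.
OAT = ISA + deviation = 10 + (-15) = -5°C.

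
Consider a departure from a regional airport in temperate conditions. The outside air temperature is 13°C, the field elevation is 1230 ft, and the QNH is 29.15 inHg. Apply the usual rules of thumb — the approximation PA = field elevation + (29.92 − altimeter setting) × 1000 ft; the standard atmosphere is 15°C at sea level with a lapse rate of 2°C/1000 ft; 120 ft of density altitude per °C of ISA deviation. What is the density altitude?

Pressure altitude = 1230 + (29.92 − 29.15) × 1000 = 1230 + (+770) = 2000 ft.
ISA temperature at 2000 ft = 15 − 2 × (2000/1000) = 11°C.
ISA deviation = 13 − 11 = +2°C.
Density altitude = 2000 + 120 × (2) = 2240 ft.

2240 ft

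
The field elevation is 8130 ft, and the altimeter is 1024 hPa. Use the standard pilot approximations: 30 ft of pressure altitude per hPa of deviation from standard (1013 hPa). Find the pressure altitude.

Pressure correction = (1013 − 1024) × 30 = -330 ft.
Pressure altitude = 8130 + (-330) = 7800 ft.

7800 ft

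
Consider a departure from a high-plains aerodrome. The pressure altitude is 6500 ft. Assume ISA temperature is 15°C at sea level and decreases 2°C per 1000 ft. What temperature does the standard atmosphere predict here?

2°C

ISA temperature = 15 − 2 × (6500/1000) = 15 − 13 = 2°C.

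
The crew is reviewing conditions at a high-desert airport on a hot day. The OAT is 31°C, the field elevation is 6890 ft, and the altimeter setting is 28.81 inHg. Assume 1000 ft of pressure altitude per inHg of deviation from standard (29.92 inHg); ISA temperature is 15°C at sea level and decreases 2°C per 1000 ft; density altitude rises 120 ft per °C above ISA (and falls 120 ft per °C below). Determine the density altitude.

Pressure altitude = 6890 + (29.92 − 28.81) × 1000 = 6890 + (+1110) = 8000 ft.
ISA temperature at 8000 ft = 15 − 2 × (8000/1000) = -1°C.
ISA deviation = 31 − (-1) = +32°C.
Density altitude = 8000 + 120 × (32) = 11840 ft.

11840 ft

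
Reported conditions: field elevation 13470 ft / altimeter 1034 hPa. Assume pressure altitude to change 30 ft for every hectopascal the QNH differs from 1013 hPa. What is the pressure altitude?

12840 ft

Pressure correction = (1013 − 1034) × 30 = -630 ft.
Pressure altitude = 13470 + (-630) = 12840 ft.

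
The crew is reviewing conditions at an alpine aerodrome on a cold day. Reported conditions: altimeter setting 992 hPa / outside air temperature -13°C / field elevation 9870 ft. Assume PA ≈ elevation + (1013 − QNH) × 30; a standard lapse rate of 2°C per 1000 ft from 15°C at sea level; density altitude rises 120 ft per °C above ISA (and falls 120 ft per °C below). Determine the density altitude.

9660 ft

Pressure altitude = 9870 + (1013 − 992) × 30 = 9870 + (+630) = 10500 ft.
ISA temperature at 10500 ft = 15 − 2 × (10500/1000) = -6°C.
ISA deviation = -13 − (-6) = -7°C.
Density altitude = 10500 + 120 × (-7) = 9660 ft.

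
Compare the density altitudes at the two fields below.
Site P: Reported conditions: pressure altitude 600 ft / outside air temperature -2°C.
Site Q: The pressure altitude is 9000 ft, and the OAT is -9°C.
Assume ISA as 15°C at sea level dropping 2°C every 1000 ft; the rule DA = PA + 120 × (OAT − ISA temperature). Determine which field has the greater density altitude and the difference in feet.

Site P: ISA temp = 13.8°C, deviation -15.8°C, DA = 600 + 120 × (-15.8) = -1296 ft.
Site Q: ISA temp = -3°C, deviation -6°C, DA = 9000 + 120 × (-6) = 8280 ft.
Site Q is higher by 8280 − (-1296) = 9576 ft.

Site Q by 9576 ft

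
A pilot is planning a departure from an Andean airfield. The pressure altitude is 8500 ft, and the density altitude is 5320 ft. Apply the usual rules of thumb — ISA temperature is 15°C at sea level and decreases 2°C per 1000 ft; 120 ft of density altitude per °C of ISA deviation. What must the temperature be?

Density altitude − pressure altitude = 5320 − 8500 = -3180 ft.
At 120 ft/°C that is an ISA deviation of -3180/120 = -26.5°C.
ISA temperature at 8500 ft = 15 − 2 × (8500/1000) = -2°C.
OAT = ISA + deviation = -2 + (-26.5) = -28.5°C.

-28.5°C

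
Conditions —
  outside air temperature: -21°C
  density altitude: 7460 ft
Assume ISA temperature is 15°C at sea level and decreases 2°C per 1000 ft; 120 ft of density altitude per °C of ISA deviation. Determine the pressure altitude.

DA = PA + 120 × (OAT − (15 − 2·PA/1000)) = PA + 120·OAT − 1800 + 0.24·PA = 1.24·PA + 120·OAT − 1800.
So 1.24·PA = 7460 − 120 × (-21) + 1800 = 11780.
PA = 11780 / 1.24 = 9500 ft.

9500 ft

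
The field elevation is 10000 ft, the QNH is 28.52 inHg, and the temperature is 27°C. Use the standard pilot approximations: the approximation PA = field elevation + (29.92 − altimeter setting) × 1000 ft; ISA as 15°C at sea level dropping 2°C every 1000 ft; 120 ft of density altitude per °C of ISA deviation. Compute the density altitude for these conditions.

15576 ft

Pressure altitude = 10000 + (29.92 − 28.52) × 1000 = 10000 + (+1400) = 11400 ft.
ISA temperature at 11400 ft = 15 − 2 × (11400/1000) = -7.8°C.
ISA deviation = 27 − (-7.8) = +34.8°C.
Density altitude = 11400 + 120 × (34.8) = 15576 ft.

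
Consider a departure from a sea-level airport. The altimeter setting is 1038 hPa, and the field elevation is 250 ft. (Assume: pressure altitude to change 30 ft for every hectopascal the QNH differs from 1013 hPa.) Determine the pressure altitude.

-500 ft

Pressure correction = (1013 − 1038) × 30 = -750 ft.
Pressure altitude = 250 + (-750) = -500 ft.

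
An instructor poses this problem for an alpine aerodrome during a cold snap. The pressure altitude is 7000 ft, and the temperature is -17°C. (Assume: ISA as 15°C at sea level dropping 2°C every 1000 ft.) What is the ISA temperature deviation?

ISA-18°C

ISA temperature at 7000 ft = 15 − 2 × (7000/1000) = 1°C.
Deviation = OAT − ISA = -17 − 1 = -18°C.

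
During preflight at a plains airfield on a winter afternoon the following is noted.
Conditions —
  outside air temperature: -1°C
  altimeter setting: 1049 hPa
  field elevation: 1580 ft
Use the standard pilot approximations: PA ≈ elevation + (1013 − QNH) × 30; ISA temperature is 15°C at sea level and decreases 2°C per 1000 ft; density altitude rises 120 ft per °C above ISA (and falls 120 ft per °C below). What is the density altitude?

Pressure altitude = 1580 + (1013 − 1049) × 30 = 1580 + (-1080) = 500 ft.
ISA temperature at 500 ft = 15 − 2 × (500/1000) = 14°C.
ISA deviation = -1 − 14 = -15°C.
Density altitude = 500 + 120 × (-15) = -1300 ft.

-1300 ft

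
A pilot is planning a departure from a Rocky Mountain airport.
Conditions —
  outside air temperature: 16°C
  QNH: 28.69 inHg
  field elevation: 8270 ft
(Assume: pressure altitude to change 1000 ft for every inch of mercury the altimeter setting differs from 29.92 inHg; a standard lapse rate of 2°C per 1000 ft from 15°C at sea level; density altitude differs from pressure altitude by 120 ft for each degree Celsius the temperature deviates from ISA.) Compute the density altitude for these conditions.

11900 ft

Pressure altitude = 8270 + (29.92 − 28.69) × 1000 = 8270 + (+1230) = 9500 ft.
ISA temperature at 9500 ft = 15 − 2 × (9500/1000) = -4°C.
ISA deviation = 16 − (-4) = +20°C.
Density altitude = 9500 + 120 × (20) = 11900 ft.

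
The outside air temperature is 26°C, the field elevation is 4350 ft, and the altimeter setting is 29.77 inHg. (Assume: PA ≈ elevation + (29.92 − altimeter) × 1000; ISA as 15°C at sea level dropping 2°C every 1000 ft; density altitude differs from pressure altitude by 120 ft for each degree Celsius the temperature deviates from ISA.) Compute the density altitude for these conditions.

Pressure altitude = 4350 + (29.92 − 29.77) × 1000 = 4350 + (+150) = 4500 ft.
ISA temperature at 4500 ft = 15 − 2 × (4500/1000) = 6°C.
ISA deviation = 26 − 6 = +20°C.
Density altitude = 4500 + 120 × (20) = 6900 ft.

6900 ft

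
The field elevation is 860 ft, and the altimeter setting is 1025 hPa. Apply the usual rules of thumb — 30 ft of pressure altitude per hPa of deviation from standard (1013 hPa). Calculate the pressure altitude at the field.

Pressure correction = (1013 − 1025) × 30 = -360 ft.
Pressure altitude = 860 + (-360) = 500 ft.

500 ft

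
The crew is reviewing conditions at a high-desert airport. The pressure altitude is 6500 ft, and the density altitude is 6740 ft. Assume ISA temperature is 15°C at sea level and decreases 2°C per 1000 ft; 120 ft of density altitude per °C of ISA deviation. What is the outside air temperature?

4°C

Density altitude − pressure altitude = 6740 − 6500 = +240 ft.
At 120 ft/°C that is an ISA deviation of 240/120 = +2°C.
ISA temperature at 6500 ft = 15 − 2 × (6500/1000) = 2°C.
OAT = ISA + deviation = 2 + (+2) = 4°C.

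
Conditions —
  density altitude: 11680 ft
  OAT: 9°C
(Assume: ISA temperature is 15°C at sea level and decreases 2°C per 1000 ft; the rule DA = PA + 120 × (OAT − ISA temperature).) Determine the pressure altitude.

DA = PA + 120 × (OAT − (15 − 2·PA/1000)) = PA + 120·OAT − 1800 + 0.24·PA = 1.24·PA + 120·OAT − 1800.
So 1.24·PA = 11680 − 120 × 9 + 1800 = 12400.
PA = 12400 / 1.24 = 10000 ft.

10000 ft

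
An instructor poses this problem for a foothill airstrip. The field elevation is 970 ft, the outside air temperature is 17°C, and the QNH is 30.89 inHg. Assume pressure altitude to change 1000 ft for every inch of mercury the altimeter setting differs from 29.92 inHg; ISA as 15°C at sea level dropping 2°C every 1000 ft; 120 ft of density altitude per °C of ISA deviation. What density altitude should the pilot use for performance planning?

240 ft

Pressure altitude = 970 + (29.92 − 30.89) × 1000 = 970 + (-970) = 0 ft.
ISA temperature at 0 ft = 15 − 2 × (0/1000) = 15°C.
ISA deviation = 17 − 15 = +2°C.
Density altitude = 0 + 120 × (2) = 240 ft.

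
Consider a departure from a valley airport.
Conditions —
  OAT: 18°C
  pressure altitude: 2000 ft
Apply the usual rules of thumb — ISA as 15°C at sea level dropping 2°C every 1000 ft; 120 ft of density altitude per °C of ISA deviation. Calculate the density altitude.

2840 ft

ISA temperature at 2000 ft = 15 − 2 × (2000/1000) = 11°C.
ISA deviation = 18 − 11 = +7°C.
Density altitude = 2000 + 120 × (7) = 2000 + (+840) = 2840 ft.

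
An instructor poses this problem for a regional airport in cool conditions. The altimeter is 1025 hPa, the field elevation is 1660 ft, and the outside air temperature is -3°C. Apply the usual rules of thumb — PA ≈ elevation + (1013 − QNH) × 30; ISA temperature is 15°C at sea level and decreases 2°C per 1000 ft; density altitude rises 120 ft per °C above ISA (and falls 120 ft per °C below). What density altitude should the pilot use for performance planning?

Pressure altitude = 1660 + (1013 − 1025) × 30 = 1660 + (-360) = 1300 ft.
ISA temperature at 1300 ft = 15 − 2 × (1300/1000) = 12.4°C.
ISA deviation = -3 − 12.4 = -15.4°C.
Density altitude = 1300 + 120 × (-15.4) = -548 ft.

-548 ft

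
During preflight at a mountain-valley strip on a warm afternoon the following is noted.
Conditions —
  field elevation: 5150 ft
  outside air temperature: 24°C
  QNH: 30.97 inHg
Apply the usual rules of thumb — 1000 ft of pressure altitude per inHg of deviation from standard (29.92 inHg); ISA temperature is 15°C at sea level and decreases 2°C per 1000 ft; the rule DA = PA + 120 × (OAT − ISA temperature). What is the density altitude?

Pressure altitude = 5150 + (29.92 − 30.97) × 1000 = 5150 + (-1050) = 4100 ft.
ISA temperature at 4100 ft = 15 − 2 × (4100/1000) = 6.8°C.
ISA deviation = 24 − 6.8 = +17.2°C.
Density altitude = 4100 + 120 × (17.2) = 6164 ft.

6164 ft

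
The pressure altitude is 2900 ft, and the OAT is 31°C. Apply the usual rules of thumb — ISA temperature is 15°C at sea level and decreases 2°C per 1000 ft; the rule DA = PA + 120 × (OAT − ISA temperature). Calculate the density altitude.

ISA temperature at 2900 ft = 15 − 2 × (2900/1000) = 9.2°C.
ISA deviation = 31 − 9.2 = +21.8°C.
Density altitude = 2900 + 120 × (21.8) = 2900 + (+2616) = 5516 ft.

5516 ft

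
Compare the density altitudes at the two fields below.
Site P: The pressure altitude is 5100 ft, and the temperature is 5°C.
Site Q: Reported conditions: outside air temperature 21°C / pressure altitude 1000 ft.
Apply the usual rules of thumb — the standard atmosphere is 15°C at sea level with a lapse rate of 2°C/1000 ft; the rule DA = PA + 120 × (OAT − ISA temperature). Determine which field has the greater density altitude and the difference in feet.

Site P: ISA temp = 4.8°C, deviation +0.2°C, DA = 5100 + 120 × 0.2 = 5124 ft.
Site Q: ISA temp = 13°C, deviation +8°C, DA = 1000 + 120 × 8 = 1960 ft.
Site P is higher by 5124 − 1960 = 3164 ft.

Site P by 3164 ft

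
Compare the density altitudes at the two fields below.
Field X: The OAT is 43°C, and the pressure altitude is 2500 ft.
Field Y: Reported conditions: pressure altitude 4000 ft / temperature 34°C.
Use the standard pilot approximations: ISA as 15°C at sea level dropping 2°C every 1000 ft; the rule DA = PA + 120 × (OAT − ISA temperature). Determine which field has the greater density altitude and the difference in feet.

Field X: ISA temp = 10°C, deviation +33°C, DA = 2500 + 120 × 33 = 6460 ft.
Field Y: ISA temp = 7°C, deviation +27°C, DA = 4000 + 120 × 27 = 7240 ft.
Field Y is higher by 7240 − 6460 = 780 ft.

Field Y by 780 ft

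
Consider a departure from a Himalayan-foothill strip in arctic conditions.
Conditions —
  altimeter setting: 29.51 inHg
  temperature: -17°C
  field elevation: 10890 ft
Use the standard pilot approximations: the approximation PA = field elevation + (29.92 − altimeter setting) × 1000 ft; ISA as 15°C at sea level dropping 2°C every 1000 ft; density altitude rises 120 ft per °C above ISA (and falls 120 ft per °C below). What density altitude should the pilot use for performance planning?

10172 ft

Pressure altitude = 10890 + (29.92 − 29.51) × 1000 = 10890 + (+410) = 11300 ft.
ISA temperature at 11300 ft = 15 − 2 × (11300/1000) = -7.6°C.
ISA deviation = -17 − (-7.6) = -9.4°C.
Density altitude = 11300 + 120 × (-9.4) = 10172 ft.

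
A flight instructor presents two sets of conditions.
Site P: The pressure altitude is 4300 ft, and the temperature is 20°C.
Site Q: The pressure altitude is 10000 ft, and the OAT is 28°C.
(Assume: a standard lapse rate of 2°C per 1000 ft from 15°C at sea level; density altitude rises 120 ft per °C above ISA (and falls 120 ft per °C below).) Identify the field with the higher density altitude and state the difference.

Site P: ISA temp = 6.4°C, deviation +13.6°C, DA = 4300 + 120 × 13.6 = 5932 ft.
Site Q: ISA temp = -5°C, deviation +33°C, DA = 10000 + 120 × 33 = 13960 ft.
Site Q is higher by 13960 − 5932 = 8028 ft.

Site Q by 8028 ft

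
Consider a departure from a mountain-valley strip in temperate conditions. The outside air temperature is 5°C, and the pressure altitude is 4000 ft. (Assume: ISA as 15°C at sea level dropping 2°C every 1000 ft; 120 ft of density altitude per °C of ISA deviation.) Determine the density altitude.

ISA temperature at 4000 ft = 15 − 2 × (4000/1000) = 7°C.
ISA deviation = 5 − 7 = -2°C.
Density altitude = 4000 + 120 × (-2) = 4000 + (-240) = 3760 ft.

3760 ft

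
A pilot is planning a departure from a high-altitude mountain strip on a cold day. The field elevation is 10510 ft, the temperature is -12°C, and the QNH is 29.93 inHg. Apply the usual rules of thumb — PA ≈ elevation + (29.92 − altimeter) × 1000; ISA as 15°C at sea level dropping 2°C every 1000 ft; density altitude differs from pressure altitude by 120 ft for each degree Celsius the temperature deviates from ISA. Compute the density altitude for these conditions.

9780 ft

Pressure altitude = 10510 + (29.92 − 29.93) × 1000 = 10510 + (-10) = 10500 ft.
ISA temperature at 10500 ft = 15 − 2 × (10500/1000) = -6°C.
ISA deviation = -12 − (-6) = -6°C.
Density altitude = 10500 + 120 × (-6) = 9780 ft.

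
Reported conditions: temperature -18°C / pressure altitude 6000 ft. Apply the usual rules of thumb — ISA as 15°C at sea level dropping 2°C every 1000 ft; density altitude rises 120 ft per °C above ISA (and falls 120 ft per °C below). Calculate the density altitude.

ISA temperature at 6000 ft = 15 − 2 × (6000/1000) = 3°C.
ISA deviation = -18 − 3 = -21°C.
Density altitude = 6000 + 120 × (-21) = 6000 + (-2520) = 3480 ft.

3480 ft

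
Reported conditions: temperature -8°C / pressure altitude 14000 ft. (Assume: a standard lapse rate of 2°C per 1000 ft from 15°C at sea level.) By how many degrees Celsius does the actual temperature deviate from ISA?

ISA temperature at 14000 ft = 15 − 2 × (14000/1000) = -13°C.
Deviation = OAT − ISA = -8 − (-13) = +5°C.

ISA+5°C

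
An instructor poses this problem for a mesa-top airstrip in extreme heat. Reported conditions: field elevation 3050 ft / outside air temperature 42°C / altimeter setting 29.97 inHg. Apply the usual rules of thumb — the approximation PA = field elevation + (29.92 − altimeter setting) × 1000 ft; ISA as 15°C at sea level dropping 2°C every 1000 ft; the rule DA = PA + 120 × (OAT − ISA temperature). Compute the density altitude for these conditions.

Pressure altitude = 3050 + (29.92 − 29.97) × 1000 = 3050 + (-50) = 3000 ft.
ISA temperature at 3000 ft = 15 − 2 × (3000/1000) = 9°C.
ISA deviation = 42 − 9 = +33°C.
Density altitude = 3000 + 120 × (33) = 6960 ft.

6960 ft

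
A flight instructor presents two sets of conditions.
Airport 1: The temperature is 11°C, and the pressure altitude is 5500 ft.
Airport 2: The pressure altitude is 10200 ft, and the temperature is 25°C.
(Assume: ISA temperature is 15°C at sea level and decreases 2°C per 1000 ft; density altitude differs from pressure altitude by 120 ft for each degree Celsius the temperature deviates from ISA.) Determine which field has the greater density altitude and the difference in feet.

Airport 1: ISA temp = 4°C, deviation +7°C, DA = 5500 + 120 × 7 = 6340 ft.
Airport 2: ISA temp = -5.4°C, deviation +30.4°C, DA = 10200 + 120 × 30.4 = 13848 ft.
Airport 2 is higher by 13848 − 6340 = 7508 ft.

Airport 2 by 7508 ft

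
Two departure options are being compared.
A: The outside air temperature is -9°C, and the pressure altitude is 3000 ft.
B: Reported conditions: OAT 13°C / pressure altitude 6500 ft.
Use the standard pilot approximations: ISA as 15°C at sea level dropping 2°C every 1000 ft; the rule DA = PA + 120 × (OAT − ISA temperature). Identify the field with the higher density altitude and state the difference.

B by 6980 ft

A: ISA temp = 9°C, deviation -18°C, DA = 3000 + 120 × (-18) = 840 ft.
B: ISA temp = 2°C, deviation +11°C, DA = 6500 + 120 × 11 = 7820 ft.
B is higher by 7820 − 840 = 6980 ft.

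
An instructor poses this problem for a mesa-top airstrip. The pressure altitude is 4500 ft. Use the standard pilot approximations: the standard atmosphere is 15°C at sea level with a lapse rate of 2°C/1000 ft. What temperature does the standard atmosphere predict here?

6°C

ISA temperature = 15 − 2 × (4500/1000) = 15 − 9 = 6°C.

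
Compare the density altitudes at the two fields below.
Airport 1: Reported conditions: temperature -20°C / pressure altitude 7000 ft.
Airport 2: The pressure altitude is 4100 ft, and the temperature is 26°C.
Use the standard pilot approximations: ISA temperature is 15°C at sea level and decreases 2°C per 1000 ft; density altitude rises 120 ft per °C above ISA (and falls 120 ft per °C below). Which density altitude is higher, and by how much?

Airport 2 by 1924 ft

Airport 1: ISA temp = 1°C, deviation -21°C, DA = 7000 + 120 × (-21) = 4480 ft.
Airport 2: ISA temp = 6.8°C, deviation +19.2°C, DA = 4100 + 120 × 19.2 = 6404 ft.
Airport 2 is higher by 6404 − 4480 = 1924 ft.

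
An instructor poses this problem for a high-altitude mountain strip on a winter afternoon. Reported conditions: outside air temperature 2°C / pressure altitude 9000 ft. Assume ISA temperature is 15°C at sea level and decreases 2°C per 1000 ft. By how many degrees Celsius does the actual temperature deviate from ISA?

ISA+5°C

ISA temperature at 9000 ft = 15 − 2 × (9000/1000) = -3°C.
Deviation = OAT − ISA = 2 − (-3) = +5°C.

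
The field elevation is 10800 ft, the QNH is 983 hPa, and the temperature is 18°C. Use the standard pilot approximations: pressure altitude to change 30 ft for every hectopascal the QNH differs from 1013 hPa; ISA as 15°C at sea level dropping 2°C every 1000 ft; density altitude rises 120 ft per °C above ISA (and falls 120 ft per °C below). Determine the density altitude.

Pressure altitude = 10800 + (1013 − 983) × 30 = 10800 + (+900) = 11700 ft.
ISA temperature at 11700 ft = 15 − 2 × (11700/1000) = -8.4°C.
ISA deviation = 18 − (-8.4) = +26.4°C.
Density altitude = 11700 + 120 × (26.4) = 14868 ft.

14868 ft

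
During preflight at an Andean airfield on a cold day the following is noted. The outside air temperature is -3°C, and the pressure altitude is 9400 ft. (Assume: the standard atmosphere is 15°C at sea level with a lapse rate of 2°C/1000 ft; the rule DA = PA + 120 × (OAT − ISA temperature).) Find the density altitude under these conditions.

9496 ft

ISA temperature at 9400 ft = 15 − 2 × (9400/1000) = -3.8°C.
ISA deviation = -3 − (-3.8) = +0.8°C.
Density altitude = 9400 + 120 × (0.8) = 9400 + (+96) = 9496 ft.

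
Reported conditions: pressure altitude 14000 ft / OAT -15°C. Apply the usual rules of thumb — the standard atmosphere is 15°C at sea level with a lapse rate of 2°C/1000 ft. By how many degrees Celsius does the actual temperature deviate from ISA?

ISA-2°C

ISA temperature at 14000 ft = 15 − 2 × (14000/1000) = -13°C.
Deviation = OAT − ISA = -15 − (-13) = -2°C.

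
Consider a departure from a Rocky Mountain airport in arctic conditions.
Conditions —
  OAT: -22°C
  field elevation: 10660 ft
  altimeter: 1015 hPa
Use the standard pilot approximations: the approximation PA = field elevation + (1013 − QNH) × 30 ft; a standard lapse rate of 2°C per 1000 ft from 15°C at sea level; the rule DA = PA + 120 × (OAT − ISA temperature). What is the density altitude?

8704 ft

Pressure altitude = 10660 + (1013 − 1015) × 30 = 10660 + (-60) = 10600 ft.
ISA temperature at 10600 ft = 15 − 2 × (10600/1000) = -6.2°C.
ISA deviation = -22 − (-6.2) = -15.8°C.
Density altitude = 10600 + 120 × (-15.8) = 8704 ft.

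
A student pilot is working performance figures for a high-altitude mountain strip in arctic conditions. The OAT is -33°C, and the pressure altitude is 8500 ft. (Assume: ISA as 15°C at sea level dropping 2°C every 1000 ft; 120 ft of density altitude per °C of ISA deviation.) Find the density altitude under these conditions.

ISA temperature at 8500 ft = 15 − 2 × (8500/1000) = -2°C.
ISA deviation = -33 − (-2) = -31°C.
Density altitude = 8500 + 120 × (-31) = 8500 + (-3720) = 4780 ft.

4780 ft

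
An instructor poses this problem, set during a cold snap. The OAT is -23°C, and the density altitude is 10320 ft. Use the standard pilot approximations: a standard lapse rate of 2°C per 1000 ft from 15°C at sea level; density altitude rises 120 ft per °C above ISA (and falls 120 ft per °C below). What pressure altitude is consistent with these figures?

12000 ft

DA = PA + 120 × (OAT − (15 − 2·PA/1000)) = PA + 120·OAT − 1800 + 0.24·PA = 1.24·PA + 120·OAT − 1800.
So 1.24·PA = 10320 − 120 × (-23) + 1800 = 14880.
PA = 14880 / 1.24 = 12000 ft.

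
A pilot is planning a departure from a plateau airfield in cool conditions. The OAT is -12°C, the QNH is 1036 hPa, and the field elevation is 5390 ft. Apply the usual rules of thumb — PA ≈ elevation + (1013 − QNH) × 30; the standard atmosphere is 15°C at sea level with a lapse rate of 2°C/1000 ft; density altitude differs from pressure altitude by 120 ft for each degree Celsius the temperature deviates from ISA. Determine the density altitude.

2588 ft

Pressure altitude = 5390 + (1013 − 1036) × 30 = 5390 + (-690) = 4700 ft.
ISA temperature at 4700 ft = 15 − 2 × (4700/1000) = 5.6°C.
ISA deviation = -12 − 5.6 = -17.6°C.
Density altitude = 4700 + 120 × (-17.6) = 2588 ft.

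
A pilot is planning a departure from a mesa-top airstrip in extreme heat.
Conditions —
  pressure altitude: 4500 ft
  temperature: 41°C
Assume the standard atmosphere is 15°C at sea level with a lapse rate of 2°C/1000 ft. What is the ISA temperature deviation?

ISA temperature at 4500 ft = 15 − 2 × (4500/1000) = 6°C.
Deviation = OAT − ISA = 41 − 6 = +35°C.

ISA+35°C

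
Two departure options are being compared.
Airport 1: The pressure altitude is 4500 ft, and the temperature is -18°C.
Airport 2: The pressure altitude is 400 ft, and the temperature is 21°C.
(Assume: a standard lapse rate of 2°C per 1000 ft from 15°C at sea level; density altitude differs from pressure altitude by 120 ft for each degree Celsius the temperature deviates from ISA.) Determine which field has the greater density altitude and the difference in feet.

Airport 1 by 404 ft

Airport 1: ISA temp = 6°C, deviation -24°C, DA = 4500 + 120 × (-24) = 1620 ft.
Airport 2: ISA temp = 14.2°C, deviation +6.8°C, DA = 400 + 120 × 6.8 = 1216 ft.
Airport 1 is higher by 1620 − 1216 = 404 ft.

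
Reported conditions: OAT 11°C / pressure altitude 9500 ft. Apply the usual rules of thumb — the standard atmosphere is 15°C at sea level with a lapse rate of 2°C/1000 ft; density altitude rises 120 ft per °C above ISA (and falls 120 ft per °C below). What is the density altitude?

11300 ft

ISA temperature at 9500 ft = 15 − 2 × (9500/1000) = -4°C.
ISA deviation = 11 − (-4) = +15°C.
Density altitude = 9500 + 120 × (15) = 9500 + (+1800) = 11300 ft.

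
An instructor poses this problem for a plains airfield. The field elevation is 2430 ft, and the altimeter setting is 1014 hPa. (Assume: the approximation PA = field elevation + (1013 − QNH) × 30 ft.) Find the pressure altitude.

2400 ft

Pressure correction = (1013 − 1014) × 30 = -30 ft.
Pressure altitude = 2430 + (-30) = 2400 ft.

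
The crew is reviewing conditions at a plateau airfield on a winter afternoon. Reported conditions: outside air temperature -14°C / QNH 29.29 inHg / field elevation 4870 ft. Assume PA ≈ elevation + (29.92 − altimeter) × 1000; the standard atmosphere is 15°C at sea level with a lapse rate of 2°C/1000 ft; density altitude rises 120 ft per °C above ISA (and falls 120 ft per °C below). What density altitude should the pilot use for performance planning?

Pressure altitude = 4870 + (29.92 − 29.29) × 1000 = 4870 + (+630) = 5500 ft.
ISA temperature at 5500 ft = 15 − 2 × (5500/1000) = 4°C.
ISA deviation = -14 − 4 = -18°C.
Density altitude = 5500 + 120 × (-18) = 3340 ft.

3340 ft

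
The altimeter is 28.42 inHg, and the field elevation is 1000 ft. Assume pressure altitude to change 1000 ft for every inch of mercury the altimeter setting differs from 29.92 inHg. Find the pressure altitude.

2500 ft

Pressure correction = (29.92 − 28.42) × 1000 = +1500 ft.
Pressure altitude = 1000 + (+1500) = 2500 ft.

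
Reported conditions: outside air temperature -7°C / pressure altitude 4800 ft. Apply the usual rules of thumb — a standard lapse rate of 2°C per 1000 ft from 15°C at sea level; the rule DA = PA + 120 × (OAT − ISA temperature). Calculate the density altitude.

ISA temperature at 4800 ft = 15 − 2 × (4800/1000) = 5.4°C.
ISA deviation = -7 − 5.4 = -12.4°C.
Density altitude = 4800 + 120 × (-12.4) = 4800 + (-1488) = 3312 ft.

3312 ft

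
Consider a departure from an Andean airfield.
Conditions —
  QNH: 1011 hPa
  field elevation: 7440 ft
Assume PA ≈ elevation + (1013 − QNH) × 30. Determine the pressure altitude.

Pressure correction = (1013 − 1011) × 30 = +60 ft.
Pressure altitude = 7440 + (+60) = 7500 ft.

7500 ft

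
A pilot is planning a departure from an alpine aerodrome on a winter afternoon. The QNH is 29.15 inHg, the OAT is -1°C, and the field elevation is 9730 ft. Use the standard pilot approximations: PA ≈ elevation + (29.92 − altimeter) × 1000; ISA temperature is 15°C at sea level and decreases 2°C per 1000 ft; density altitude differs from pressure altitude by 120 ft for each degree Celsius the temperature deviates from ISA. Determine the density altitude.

Pressure altitude = 9730 + (29.92 − 29.15) × 1000 = 9730 + (+770) = 10500 ft.
ISA temperature at 10500 ft = 15 − 2 × (10500/1000) = -6°C.
ISA deviation = -1 − (-6) = +5°C.
Density altitude = 10500 + 120 × (5) = 11100 ft.

11100 ft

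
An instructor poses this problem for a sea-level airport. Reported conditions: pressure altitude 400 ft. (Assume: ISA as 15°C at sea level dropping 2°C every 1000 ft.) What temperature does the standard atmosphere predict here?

ISA temperature = 15 − 2 × (400/1000) = 15 − 0.8 = 14.2°C.

14.2°C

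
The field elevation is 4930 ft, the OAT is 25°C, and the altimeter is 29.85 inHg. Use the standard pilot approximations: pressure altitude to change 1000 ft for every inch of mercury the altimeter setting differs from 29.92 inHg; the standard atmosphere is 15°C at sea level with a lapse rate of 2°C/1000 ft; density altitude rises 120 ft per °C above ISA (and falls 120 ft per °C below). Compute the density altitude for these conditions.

Pressure altitude = 4930 + (29.92 − 29.85) × 1000 = 4930 + (+70) = 5000 ft.
ISA temperature at 5000 ft = 15 − 2 × (5000/1000) = 5°C.
ISA deviation = 25 − 5 = +20°C.
Density altitude = 5000 + 120 × (20) = 7400 ft.

7400 ft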